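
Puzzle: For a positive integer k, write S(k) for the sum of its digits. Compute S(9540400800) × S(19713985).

S(9540400800) = 9+5+4+0+4+0+0+8+0+0 = 30.
S(19713985) = 1+9+7+1+3+9+8+5 = 43.
30 · 43 = 1290.

1290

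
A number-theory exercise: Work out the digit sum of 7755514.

34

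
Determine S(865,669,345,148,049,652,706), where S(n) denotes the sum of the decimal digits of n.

8+6+5+6+6+9+3+4+5+1+4+8+0+4+9+6+5+2+7+0+6 = 104

104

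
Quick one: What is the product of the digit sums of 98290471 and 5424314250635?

1760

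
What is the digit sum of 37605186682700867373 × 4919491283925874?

165

37605186682700867373 × 4919491283925874 = 184998388115952268552671592437109002
Sum of its 36 digits: 165.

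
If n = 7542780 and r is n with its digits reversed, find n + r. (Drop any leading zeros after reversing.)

8415237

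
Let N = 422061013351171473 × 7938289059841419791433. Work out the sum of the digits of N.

198

422061013351171473 × 7938289059841419791433 = 3350442324871187918774757236197879390809
Sum of its 40 digits: 198.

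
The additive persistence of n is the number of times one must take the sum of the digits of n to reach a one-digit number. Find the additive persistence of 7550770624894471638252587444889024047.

3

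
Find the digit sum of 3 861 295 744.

3+8+6+1+2+9+5+7+4+4 = 49

49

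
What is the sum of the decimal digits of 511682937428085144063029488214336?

137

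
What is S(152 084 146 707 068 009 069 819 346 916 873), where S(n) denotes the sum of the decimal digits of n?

148

1+5+2+0+8+4+1+4+6+7+0+7+0+6+8+0+0+9+0+6+9+8+1+9+3+4+6+9+1+6+8+7+3 = 148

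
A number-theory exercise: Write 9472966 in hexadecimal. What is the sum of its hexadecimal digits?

9472966 in base 16 is 908BC6.
Digit sum: 9+0+8+11+12+6 = 46.

46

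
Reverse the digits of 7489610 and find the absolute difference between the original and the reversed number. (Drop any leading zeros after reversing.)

Reverse of 7489610 is 169847.
|7489610 − 169847| = 7319763

7319763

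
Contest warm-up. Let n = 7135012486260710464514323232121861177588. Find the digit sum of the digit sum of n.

First digit sum: 147.
1+4+7 = 12.

12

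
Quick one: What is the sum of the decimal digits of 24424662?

30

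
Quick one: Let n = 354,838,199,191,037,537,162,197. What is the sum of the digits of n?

3+5+4+8+3+8+1+9+9+1+9+1+0+3+7+5+3+7+1+6+2+1+9+7 = 112

112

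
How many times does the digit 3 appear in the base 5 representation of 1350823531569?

3

1350823531569 in base 5 is 134112441311002234.
The digit 3 appears 3 times.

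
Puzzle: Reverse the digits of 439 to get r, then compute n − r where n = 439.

-495

Reverse of 439 is 934.
439 − 934 = -495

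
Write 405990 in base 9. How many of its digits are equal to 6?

405990 in base 9 is 677820.
The digit 6 appears 1 time.

1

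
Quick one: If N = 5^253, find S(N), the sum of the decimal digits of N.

815

5^253 = 690893484407555570030908149024031965689280029154902510801896277613487344252994164637720600277783058124843783515691973087759607915746555735492240302164645981974899768829345703125
Sum of its 177 digits: 815.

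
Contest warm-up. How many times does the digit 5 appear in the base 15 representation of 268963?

268963 in base 15 is 54A5D.
The digit 5 appears 2 times.

2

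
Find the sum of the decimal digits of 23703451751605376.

2+3+7+0+3+4+5+1+7+5+1+6+0+5+3+7+6 = 65

65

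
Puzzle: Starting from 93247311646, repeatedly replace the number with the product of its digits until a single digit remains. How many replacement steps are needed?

93247311646 → 653184 → 2880 → 0 (3 steps)

3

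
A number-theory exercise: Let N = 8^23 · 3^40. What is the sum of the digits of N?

8^23 · 3^40 = 7176618984224054934486111108471887757312
Sum of its 40 digits: 180.

180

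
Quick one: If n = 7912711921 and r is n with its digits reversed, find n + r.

Reverse of 7912711921 is 1291172197.
7912711921 + 1291172197 = 9203884118

9203884118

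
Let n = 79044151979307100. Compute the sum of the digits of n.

67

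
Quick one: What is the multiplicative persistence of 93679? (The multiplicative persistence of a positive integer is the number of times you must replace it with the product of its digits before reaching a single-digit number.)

93679 → 10206 → 0 (2 steps)

2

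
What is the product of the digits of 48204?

4×8×2×0×4 = 0

0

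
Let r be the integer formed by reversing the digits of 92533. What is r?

33529

Reversing 92533 gives 33529.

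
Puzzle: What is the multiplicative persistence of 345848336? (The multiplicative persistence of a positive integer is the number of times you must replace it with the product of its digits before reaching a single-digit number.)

2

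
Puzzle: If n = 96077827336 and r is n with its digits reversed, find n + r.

Reverse of 96077827336 is 63372877069.
96077827336 + 63372877069 = 159450704405

159450704405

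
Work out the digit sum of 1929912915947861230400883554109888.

1+9+2+9+9+1+2+9+1+5+9+4+7+8+6+1+2+3+0+4+0+0+8+8+3+5+5+4+1+0+9+8+8+8 = 159

159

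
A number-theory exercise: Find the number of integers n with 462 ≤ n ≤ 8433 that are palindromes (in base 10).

128

The integers in [462, 8433] that are palindromes (in base 10): 464, 474, 484, 494, 505, 515, …, 8228, 8338.
128 qualify.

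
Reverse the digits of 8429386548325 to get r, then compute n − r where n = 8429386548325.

Reverse of 8429386548325 is 5238456839248.
8429386548325 − 5238456839248 = 3190929709077

3190929709077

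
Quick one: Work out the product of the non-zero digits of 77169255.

132300

7×7×1×6×9×2×5×5 = 132300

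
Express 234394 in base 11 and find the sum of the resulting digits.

14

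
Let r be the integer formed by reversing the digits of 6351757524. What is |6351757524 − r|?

2094185988

Reverse of 6351757524 is 4257571536.
|6351757524 − 4257571536| = 2094185988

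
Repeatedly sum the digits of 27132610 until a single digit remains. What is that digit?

2+7+1+3+2+6+1+0 = 22
2+2 = 4
(Equivalently, 27132610 mod 9 = 4.)

4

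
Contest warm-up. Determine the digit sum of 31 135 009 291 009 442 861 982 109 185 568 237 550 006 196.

174

3+1+1+3+5+0+0+9+2+9+1+0+0+9+4+4+2+8+6+1+9+8+2+1+0+9+1+8+5+5+6+8+2+3+7+5+5+0+0+0+6+1+9+6 = 174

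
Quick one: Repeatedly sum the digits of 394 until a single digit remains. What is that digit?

3+9+4 = 16
1+6 = 7

7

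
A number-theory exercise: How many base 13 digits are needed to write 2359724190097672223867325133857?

2359724190097672223867325133857 in base 13 is 1C9540901562871C362572203BB7, which has 28 digits.

28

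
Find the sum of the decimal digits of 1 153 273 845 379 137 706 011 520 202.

95

1+1+5+3+2+7+3+8+4+5+3+7+9+1+3+7+7+0+6+0+1+1+5+2+0+2+0+2 = 95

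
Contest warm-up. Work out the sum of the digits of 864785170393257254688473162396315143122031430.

182

8+6+4+7+8+5+1+7+0+3+9+3+2+5+7+2+5+4+6+8+8+4+7+3+1+6+2+3+9+6+3+1+5+1+4+3+1+2+2+0+3+1+4+3+0 = 182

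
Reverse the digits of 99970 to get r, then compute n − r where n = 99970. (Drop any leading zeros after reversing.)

Reverse of 99970 is 7999.
99970 − 7999 = 91971

91971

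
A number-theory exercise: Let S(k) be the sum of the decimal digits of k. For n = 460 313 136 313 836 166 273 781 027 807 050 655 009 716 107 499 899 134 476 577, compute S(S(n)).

8

First digit sum: 260.
2+6+0 = 8.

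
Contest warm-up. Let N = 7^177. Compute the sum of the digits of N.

658

7^177 = 382254918769819974701782742267647858111082220918339699169480145230008590406357306917215864717113294772320175575960033980179181108252057741716735459207
Sum of its 150 digits: 658.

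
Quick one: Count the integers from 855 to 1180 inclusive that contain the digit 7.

69

The integers in [855, 1180] that contain the digit 7: 857, 867, 870, 871, 872, 873, …, 1178, 1179.
69 qualify.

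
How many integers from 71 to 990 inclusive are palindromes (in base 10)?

The integers in [71, 990] that are palindromes (in base 10): 77, 88, 99, 101, 111, 121, …, 979, 989.
92 qualify.

92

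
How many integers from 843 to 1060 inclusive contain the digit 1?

85

The integers in [843, 1060] that contain the digit 1: 851, 861, 871, 881, 891, 901, …, 1059, 1060.
85 qualify.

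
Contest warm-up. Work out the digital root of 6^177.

9

The digital root of n equals n mod 9 (or 9 when 9 | n), so we need 6^177 mod 9.
6^177 ≡ 0 (mod 9), so the digital root is 9.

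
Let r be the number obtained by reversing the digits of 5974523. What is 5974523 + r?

Reverse of 5974523 is 3254795.
5974523 + 3254795 = 9229318

9229318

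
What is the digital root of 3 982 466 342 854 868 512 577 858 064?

3+9+8+2+4+6+6+3+4+2+8+5+4+8+6+8+5+1+2+5+7+7+8+5+8+0+6+4 = 144
1+4+4 = 9

9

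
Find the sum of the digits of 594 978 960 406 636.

82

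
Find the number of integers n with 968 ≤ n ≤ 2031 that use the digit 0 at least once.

The integers in [968, 2031] that use the digit 0 at least once: 970, 980, 990, 1000, 1001, 1002, …, 2030, 2031.
306 qualify.

306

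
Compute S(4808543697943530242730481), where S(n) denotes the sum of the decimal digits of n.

109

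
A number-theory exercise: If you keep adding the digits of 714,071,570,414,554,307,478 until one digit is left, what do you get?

3

7+1+4+0+7+1+5+7+0+4+1+4+5+5+4+3+0+7+4+7+8 = 84
8+4 = 12
1+2 = 3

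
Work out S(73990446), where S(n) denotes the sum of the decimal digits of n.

7+3+9+9+0+4+4+6 = 42

42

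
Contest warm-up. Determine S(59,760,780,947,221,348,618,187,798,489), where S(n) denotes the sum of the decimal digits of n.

5+9+7+6+0+7+8+0+9+4+7+2+2+1+3+4+8+6+1+8+1+8+7+7+9+8+4+8+9 = 158

158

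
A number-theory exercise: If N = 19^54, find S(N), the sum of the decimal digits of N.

19^54 = 1129001324578697586834677702350194330797437762674602085830056130299321
Sum of its 70 digits: 298.

298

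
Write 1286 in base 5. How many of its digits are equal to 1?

1286 in base 5 is 20121.
The digit 1 appears 2 times.

2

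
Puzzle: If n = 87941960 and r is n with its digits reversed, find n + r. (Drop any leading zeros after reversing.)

Reverse of 87941960 is 6914978.
87941960 + 6914978 = 94856938

94856938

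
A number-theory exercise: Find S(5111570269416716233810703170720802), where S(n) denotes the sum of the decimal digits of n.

116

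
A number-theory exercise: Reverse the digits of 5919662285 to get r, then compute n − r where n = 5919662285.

Reverse of 5919662285 is 5822669195.
5919662285 − 5822669195 = 96993090

96993090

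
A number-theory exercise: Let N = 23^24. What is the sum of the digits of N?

154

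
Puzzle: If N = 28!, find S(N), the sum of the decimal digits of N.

28! = 304888344611713860501504000000
Sum of its 30 digits: 90.

90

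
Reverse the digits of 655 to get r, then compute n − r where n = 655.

99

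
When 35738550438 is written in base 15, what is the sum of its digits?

35738550438 in base 15 is DE281A1E3.
Digit sum: 13+14+2+8+1+10+1+14+3 = 66.

66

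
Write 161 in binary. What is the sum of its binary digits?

161 in base 2 is 10100001.
Digit sum: 1+0+1+0+0+0+0+1 = 3.

3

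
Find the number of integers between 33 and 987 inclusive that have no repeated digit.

The integers in [33, 987] that have no repeated digit: 34, 35, 36, 37, 38, 39, …, 986, 987.
708 qualify.

708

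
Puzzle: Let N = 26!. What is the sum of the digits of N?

81

26! = 403291461126605635584000000
Sum of its 27 digits: 81.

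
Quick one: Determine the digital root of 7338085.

7+3+3+8+0+8+5 = 34
3+4 = 7

7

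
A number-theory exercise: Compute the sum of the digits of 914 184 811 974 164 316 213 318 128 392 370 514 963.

159

9+1+4+1+8+4+8+1+1+9+7+4+1+6+4+3+1+6+2+1+3+3+1+8+1+2+8+3+9+2+3+7+0+5+1+4+9+6+3 = 159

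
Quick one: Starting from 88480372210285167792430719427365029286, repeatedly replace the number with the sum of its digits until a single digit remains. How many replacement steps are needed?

88480372210285167792430719427365029286 → 168 → 15 → 6 (3 steps)

3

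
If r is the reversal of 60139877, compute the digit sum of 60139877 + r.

Reversal of 60139877 is 77893106; 60139877 + 77893106 = 138032983.
Digit sum of 138032983: 1+3+8+0+3+2+9+8+3 = 37.

37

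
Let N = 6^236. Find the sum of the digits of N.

6^236 = 4402456673108048457718400041192971414002163678816934465245335059489650410757763710967530275228766052020947053345093059863294619865615015013433890842038360457912971258271633936069165056
Sum of its 184 digits: 774.

774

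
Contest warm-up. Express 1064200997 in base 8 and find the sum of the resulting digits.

48

1064200997 in base 8 is 7733465445.
Digit sum: 7+7+3+3+4+6+5+4+4+5 = 48.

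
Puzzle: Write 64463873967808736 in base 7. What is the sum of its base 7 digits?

50

64463873967808736 in base 7 is 54405212125411140161.
Digit sum: 5+4+4+0+5+2+1+2+1+2+5+4+1+1+1+4+0+1+6+1 = 50.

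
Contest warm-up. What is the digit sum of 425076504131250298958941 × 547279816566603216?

192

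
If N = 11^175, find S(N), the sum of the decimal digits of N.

821

11^175 = 175274970500096600128890387380389218424425357460133875815693572914762647271957731390430549690938868126296691971063847491032009403220539418943436933829177272041672189917701702987249251
Sum of its 183 digits: 821.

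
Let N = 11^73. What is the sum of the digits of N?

308

11^73 = 10511531995000535984031884072175901907076711472855517023410896501859452159531
Sum of its 77 digits: 308.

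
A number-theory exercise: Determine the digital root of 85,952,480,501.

8+5+9+5+2+4+8+0+5+0+1 = 47
4+7 = 11
1+1 = 2

2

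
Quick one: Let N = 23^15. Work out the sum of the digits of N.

89

23^15 = 266635235464391245607
Sum of its 21 digits: 89.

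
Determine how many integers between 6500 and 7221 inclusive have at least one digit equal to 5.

216

The integers in [6500, 7221] that have at least one digit equal to 5: 6500, 6501, 6502, 6503, 6504, 6505, …, 7205, 7215.
216 qualify.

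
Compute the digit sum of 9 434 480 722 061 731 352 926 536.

9+4+3+4+4+8+0+7+2+2+0+6+1+7+3+1+3+5+2+9+2+6+5+3+6 = 102

102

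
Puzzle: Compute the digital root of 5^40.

4

The digital root of n equals n mod 9 (or 9 when 9 | n), so we need 5^40 mod 9.
5^40 ≡ 4 (mod 9), so the digital root is 4.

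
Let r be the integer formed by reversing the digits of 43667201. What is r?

10276634

Reversing 43667201 gives 10276634.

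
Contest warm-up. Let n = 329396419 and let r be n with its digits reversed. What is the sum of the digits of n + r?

29

Reversal of 329396419 is 914693923; 329396419 + 914693923 = 1244090342.
Digit sum of 1244090342: 1+2+4+4+0+9+0+3+4+2 = 29.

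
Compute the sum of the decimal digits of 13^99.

532

13^99 = 190718085458920964116236375748835779710674959067303165370168392262012207679844273858329666379998629245551661077
Sum of its 111 digits: 532.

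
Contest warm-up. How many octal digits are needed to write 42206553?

9

42206553 in base 8 is 241002531, which has 9 digits.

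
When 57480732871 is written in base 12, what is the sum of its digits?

34

57480732871 in base 12 is B182221007.
Digit sum: 11+1+8+2+2+2+1+0+0+7 = 34.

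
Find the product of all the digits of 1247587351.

1×2×4×7×5×8×7×3×5×1 = 235200

235200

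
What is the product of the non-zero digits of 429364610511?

4×2×9×3×6×4×6×1×5×1×1 = 155520

155520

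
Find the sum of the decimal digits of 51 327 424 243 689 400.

64

5+1+3+2+7+4+2+4+2+4+3+6+8+9+4+0+0 = 64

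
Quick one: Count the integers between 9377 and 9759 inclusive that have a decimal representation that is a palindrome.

The integers in [9377, 9759] that have a decimal representation that is a palindrome: 9449, 9559, 9669.
3 qualify.

3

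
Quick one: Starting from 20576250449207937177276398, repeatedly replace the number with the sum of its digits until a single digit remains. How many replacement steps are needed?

20576250449207937177276398 → 122 → 5 (2 steps)

2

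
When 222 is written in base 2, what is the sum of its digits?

6

222 in base 2 is 11011110.
Digit sum: 1+1+0+1+1+1+1+0 = 6.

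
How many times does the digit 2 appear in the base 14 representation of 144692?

144692 in base 14 is 3AA32.
The digit 2 appears 1 time.

1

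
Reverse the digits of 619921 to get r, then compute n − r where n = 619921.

490005

Reverse of 619921 is 129916.
619921 − 129916 = 490005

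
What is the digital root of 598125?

5+9+8+1+2+5 = 30
3+0 = 3
(Equivalently, 598125 mod 9 = 3.)

3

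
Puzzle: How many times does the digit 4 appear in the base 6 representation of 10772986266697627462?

10772986266697627462 in base 6 is 2135031045252341302223234.
The digit 4 appears 3 times.

3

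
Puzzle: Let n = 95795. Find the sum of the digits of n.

35

9+5+7+9+5 = 35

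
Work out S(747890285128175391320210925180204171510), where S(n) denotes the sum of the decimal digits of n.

7+4+7+8+9+0+2+8+5+1+2+8+1+7+5+3+9+1+3+2+0+2+1+0+9+2+5+1+8+0+2+0+4+1+7+1+5+1+0 = 141

141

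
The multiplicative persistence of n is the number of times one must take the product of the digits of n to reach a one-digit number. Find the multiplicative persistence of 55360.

1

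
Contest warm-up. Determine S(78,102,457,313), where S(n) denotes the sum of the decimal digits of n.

7+8+1+0+2+4+5+7+3+1+3 = 41

41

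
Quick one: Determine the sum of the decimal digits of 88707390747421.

67

8+8+7+0+7+3+9+0+7+4+7+4+2+1 = 67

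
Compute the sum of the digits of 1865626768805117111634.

93

1+8+6+5+6+2+6+7+6+8+8+0+5+1+1+7+1+1+1+6+3+4 = 93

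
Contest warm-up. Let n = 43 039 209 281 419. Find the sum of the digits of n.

55

4+3+0+3+9+2+0+9+2+8+1+4+1+9 = 55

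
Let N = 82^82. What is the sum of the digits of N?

82^82 = 8565168191027899133831008848558876386078278675251413891745861716969297101478444754225582357726688645588131450754731704968996267139619369035601073162078388224
Sum of its 157 digits: 757.

757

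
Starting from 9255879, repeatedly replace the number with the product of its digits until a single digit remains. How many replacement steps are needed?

9255879 → 226800 → 0 (2 steps)

2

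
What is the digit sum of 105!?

105! = 1081396758240290900504101305800329649720646107774902579144176636573226531909905153326984536526808240339776398934872029657993872907813436816097280000000000000000000000000
Sum of its 169 digits: 648.

648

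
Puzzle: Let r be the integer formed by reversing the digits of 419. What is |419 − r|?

Reverse of 419 is 914.
|419 − 914| = 495

495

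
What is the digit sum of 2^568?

2^568 = 966134380754314586173837972732996836074731832426608749664308812862879785572390106134048441645480644490615904007875544294341269665260746913935727168366770187174245203705856
Sum of its 171 digits: 790.

790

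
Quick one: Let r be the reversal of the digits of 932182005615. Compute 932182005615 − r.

415681724376

Reverse of 932182005615 is 516500281239.
932182005615 − 516500281239 = 415681724376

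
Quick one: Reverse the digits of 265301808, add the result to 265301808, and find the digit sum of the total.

30

Reversal of 265301808 is 808103562; 265301808 + 808103562 = 1073405370.
Digit sum of 1073405370: 1+0+7+3+4+0+5+3+7+0 = 30.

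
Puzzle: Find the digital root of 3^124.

The digital root of n equals n mod 9 (or 9 when 9 | n), so we need 3^124 mod 9.
3^124 ≡ 0 (mod 9), so the digital root is 9.

9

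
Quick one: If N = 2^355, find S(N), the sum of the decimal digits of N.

2^355 = 73391955711682288371546268649666782105490079653384995959602842860381532034831513858240593699524021969747968
Sum of its 107 digits: 524.

524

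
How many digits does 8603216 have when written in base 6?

8603216 in base 6 is 504221412, which has 9 digits.

9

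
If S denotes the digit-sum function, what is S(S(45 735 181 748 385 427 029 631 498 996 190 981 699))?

2

First digit sum: 200.
2+0+0 = 2.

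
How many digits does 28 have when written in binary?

28 in base 2 is 11100, which has 5 digits.

5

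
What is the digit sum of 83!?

486

83! = 39455239697206586511897471180120610571436503407643446275224357528369751562996629334879591940103770870906880000000000000000000
Sum of its 125 digits: 486.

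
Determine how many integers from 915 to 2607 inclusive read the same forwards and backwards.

25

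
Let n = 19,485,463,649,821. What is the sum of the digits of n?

70

1+9+4+8+5+4+6+3+6+4+9+8+2+1 = 70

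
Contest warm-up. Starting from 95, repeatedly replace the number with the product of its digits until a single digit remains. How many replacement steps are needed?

3

95 → 45 → 20 → 0 (3 steps)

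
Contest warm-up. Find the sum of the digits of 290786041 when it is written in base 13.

290786041 in base 13 is 48322C60.
Digit sum: 4+8+3+2+2+12+6+0 = 37.

37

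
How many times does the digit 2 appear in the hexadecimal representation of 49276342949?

49276342949 in base 16 is B791952A5.
The digit 2 appears 1 time.

1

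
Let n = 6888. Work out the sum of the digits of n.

30

6+8+8+8 = 30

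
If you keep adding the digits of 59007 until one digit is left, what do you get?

3

5+9+0+0+7 = 21
2+1 = 3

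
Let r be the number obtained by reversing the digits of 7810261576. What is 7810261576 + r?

14561881763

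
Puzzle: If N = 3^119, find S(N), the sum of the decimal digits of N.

3^119 = 599003433304810403471059943169868346577158542512617035467
Sum of its 57 digits: 243.

243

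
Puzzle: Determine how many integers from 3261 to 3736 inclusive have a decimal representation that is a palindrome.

4

The integers in [3261, 3736] that have a decimal representation that is a palindrome: 3333, 3443, 3553, 3663.
4 qualify.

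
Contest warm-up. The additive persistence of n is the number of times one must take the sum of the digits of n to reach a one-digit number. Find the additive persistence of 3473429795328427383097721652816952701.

3473429795328427383097721652816952701 → 171 → 9 (2 steps)

2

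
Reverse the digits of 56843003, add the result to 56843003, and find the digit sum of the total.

Reversal of 56843003 is 30034865; 56843003 + 30034865 = 86877868.
Digit sum of 86877868: 8+6+8+7+7+8+6+8 = 58.

58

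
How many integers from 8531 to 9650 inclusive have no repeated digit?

574

The integers in [8531, 9650] that have no repeated digit: 8531, 8532, 8534, 8536, 8537, 8539, …, 9648, 9650.
574 qualify.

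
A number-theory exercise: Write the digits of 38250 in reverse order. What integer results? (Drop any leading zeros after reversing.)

Reversing 38250 gives 5283.

5283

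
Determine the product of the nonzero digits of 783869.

7×8×3×8×6×9 = 72576

72576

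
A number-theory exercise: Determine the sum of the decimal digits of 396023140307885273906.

86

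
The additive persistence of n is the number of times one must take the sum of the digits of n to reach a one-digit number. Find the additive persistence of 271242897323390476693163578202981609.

271242897323390476693163578202981609 → 164 → 11 → 2 (3 steps)

3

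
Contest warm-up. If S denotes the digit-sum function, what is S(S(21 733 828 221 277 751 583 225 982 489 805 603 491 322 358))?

First digit sum: 192.
1+9+2 = 12.

12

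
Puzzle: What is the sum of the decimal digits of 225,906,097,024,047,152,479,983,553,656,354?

147

2+2+5+9+0+6+0+9+7+0+2+4+0+4+7+1+5+2+4+7+9+9+8+3+5+5+3+6+5+6+3+5+4 = 147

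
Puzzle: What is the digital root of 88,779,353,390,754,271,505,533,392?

8+8+7+7+9+3+5+3+3+9+0+7+5+4+2+7+1+5+0+5+5+3+3+3+9+2 = 123
1+2+3 = 6

6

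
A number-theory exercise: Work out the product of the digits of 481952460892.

0

4×8×1×9×5×2×4×6×0×8×9×2 = 0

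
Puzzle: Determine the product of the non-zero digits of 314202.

3×1×4×2×2 = 48

48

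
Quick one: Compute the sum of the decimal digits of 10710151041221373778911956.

1+0+7+1+0+1+5+1+0+4+1+2+2+1+3+7+3+7+7+8+9+1+1+9+5+6 = 92

92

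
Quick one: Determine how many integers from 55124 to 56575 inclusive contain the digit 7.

358

The integers in [55124, 56575] that contain the digit 7: 55127, 55137, 55147, 55157, 55167, 55170, …, 56574, 56575.
358 qualify.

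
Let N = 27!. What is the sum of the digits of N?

27! = 10888869450418352160768000000
Sum of its 29 digits: 108.

108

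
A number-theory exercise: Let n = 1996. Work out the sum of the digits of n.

1+9+9+6 = 25

25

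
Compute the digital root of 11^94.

7

The digital root of n equals n mod 9 (or 9 when 9 | n), so we need 11^94 mod 9.
11^94 ≡ 7 (mod 9), so the digital root is 7.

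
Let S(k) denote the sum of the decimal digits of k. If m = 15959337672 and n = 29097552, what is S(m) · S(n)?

2223

S(15959337672) = 1+5+9+5+9+3+3+7+6+7+2 = 57.
S(29097552) = 2+9+0+9+7+5+5+2 = 39.
57 · 39 = 2223.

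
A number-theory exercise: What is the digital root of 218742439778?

8

2+1+8+7+4+2+4+3+9+7+7+8 = 62
6+2 = 8
(Equivalently, 218742439778 mod 9 = 8.)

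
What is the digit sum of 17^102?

17^102 = 320471918733646472337466285887902445300008961450815182552400484129598510764894975638890736639985472047292802484386766908712289
Sum of its 126 digits: 595.

595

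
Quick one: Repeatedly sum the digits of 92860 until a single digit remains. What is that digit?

7

9+2+8+6+0 = 25
2+5 = 7
(Equivalently, 92860 mod 9 = 7.)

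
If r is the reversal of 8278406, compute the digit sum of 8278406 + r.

Reversal of 8278406 is 6048728; 8278406 + 6048728 = 14327134.
Digit sum of 14327134: 1+4+3+2+7+1+3+4 = 25.

25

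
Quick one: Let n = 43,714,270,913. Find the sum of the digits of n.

41

4+3+7+1+4+2+7+0+9+1+3 = 41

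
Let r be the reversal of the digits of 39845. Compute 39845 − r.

-15048

Reverse of 39845 is 54893.
39845 − 54893 = -15048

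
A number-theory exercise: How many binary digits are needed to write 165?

8

165 in base 2 is 10100101, which has 8 digits.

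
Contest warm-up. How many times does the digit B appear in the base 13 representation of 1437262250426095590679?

1

1437262250426095590679 in base 13 is CA1C35A073142189B40.
The digit B appears 1 time.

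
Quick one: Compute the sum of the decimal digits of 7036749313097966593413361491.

7+0+3+6+7+4+9+3+1+3+0+9+7+9+6+6+5+9+3+4+1+3+3+6+1+4+9+1 = 129

129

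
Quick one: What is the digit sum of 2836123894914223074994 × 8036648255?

110

2836123894914223074994 × 8036648255 = 22792930151026194250331264235470
Sum of its 32 digits: 110.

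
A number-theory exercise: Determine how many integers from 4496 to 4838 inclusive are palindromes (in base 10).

3

The integers in [4496, 4838] that are palindromes (in base 10): 4554, 4664, 4774.
3 qualify.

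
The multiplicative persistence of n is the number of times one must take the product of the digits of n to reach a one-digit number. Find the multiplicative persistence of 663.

2

663 → 108 → 0 (2 steps)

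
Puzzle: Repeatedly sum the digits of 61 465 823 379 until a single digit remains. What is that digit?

9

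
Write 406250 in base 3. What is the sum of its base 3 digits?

16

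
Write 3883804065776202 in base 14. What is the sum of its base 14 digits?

3883804065776202 in base 14 is 4C70D1968C3318.
Digit sum: 4+12+7+0+13+1+9+6+8+12+3+3+1+8 = 87.

87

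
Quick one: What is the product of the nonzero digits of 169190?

486

1×6×9×1×9 = 486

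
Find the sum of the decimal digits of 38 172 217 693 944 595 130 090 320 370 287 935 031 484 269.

3+8+1+7+2+2+1+7+6+9+3+9+4+4+5+9+5+1+3+0+0+9+0+3+2+0+3+7+0+2+8+7+9+3+5+0+3+1+4+8+4+2+6+9 = 184

184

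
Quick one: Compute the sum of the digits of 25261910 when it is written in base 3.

20

25261910 in base 3 is 1202112102211022.
Digit sum: 1+2+0+2+1+1+2+1+0+2+2+1+1+0+2+2 = 20.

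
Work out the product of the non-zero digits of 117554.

1×1×7×5×5×4 = 700

700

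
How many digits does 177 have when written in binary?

177 in base 2 is 10110001, which has 8 digits.

8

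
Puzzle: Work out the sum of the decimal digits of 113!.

666

113! = 22311927486598136465966070212187151182564399087952213171022161345724023063584214692821047352118139068425569179220877461124773845924561575264739138192463311667200000000000000000000000000
Sum of its 185 digits: 666.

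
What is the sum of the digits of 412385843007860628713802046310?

4+1+2+3+8+5+8+4+3+0+0+7+8+6+0+6+2+8+7+1+3+8+0+2+0+4+6+3+1+0 = 110

110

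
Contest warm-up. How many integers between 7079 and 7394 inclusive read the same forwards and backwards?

3

The integers in [7079, 7394] that read the same forwards and backwards: 7117, 7227, 7337.
3 qualify.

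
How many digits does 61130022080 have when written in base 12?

61130022080 in base 12 is BA203A2228, which has 10 digits.

10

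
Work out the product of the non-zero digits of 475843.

4×7×5×8×4×3 = 13440

13440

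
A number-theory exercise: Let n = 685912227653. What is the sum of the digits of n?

6+8+5+9+1+2+2+2+7+6+5+3 = 56

56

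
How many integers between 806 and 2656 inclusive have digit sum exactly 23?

The integers in [806, 2656] that have digit sum exactly 23: 869, 878, 887, 896, 959, 968, …, 2588, 2597.
36 qualify.

36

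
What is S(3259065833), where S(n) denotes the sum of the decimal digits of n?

44

3+2+5+9+0+6+5+8+3+3 = 44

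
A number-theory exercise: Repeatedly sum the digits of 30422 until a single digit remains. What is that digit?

2

3+0+4+2+2 = 11
1+1 = 2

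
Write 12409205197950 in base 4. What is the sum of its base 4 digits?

33

12409205197950 in base 4 is 2310210332101020301332.
Digit sum: 2+3+1+0+2+1+0+3+3+2+1+0+1+0+2+0+3+0+1+3+3+2 = 33.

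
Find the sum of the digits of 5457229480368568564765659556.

5+4+5+7+2+2+9+4+8+0+3+6+8+5+6+8+5+6+4+7+6+5+6+5+9+5+5+6 = 151

151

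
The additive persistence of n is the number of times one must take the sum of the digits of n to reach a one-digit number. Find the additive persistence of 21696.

21696 → 24 → 6 (2 steps)

2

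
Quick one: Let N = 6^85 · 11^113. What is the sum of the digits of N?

810

6^85 · 11^113 = 6610429920624384437246216728985270919665104877613516762423694937405288955200136976197545286326236394949097684323126690427231523275072852517310387822708314291791608766746000144105209856
Sum of its 184 digits: 810.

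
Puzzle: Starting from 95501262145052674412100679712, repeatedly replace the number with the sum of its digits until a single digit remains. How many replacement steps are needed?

2

95501262145052674412100679712 → 104 → 5 (2 steps)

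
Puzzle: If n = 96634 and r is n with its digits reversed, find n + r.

140303

Reverse of 96634 is 43669.
96634 + 43669 = 140303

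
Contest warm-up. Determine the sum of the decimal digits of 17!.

17! = 355687428096000
Sum of its 15 digits: 63.

63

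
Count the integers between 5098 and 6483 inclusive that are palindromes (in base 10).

The integers in [5098, 6483] that are palindromes (in base 10): 5115, 5225, 5335, 5445, 5555, 5665, …, 6336, 6446.
14 qualify.

14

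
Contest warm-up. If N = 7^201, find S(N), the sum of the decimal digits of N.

7^201 = 73232868039200500225132297282717695618734319851191635619650980588245880371969835762420678304365548352051456737767824199218442262405785138317055279871378715742462192840007
Sum of its 170 digits: 757.

757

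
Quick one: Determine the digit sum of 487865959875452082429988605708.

168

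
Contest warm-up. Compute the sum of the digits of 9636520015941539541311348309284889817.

165

9+6+3+6+5+2+0+0+1+5+9+4+1+5+3+9+5+4+1+3+1+1+3+4+8+3+0+9+2+8+4+8+8+9+8+1+7 = 165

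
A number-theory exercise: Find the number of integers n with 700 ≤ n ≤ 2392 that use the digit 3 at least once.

The integers in [700, 2392] that use the digit 3 at least once: 703, 713, 723, 730, 731, 732, …, 2391, 2392.
478 qualify.

478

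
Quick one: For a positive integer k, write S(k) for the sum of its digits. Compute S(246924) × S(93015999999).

1944

S(246924) = 2+4+6+9+2+4 = 27.
S(93015999999) = 9+3+0+1+5+9+9+9+9+9+9 = 72.
27 · 72 = 1944.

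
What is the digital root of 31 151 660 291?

3+1+1+5+1+6+6+0+2+9+1 = 35
3+5 = 8
(Equivalently, 31 151 660 291 mod 9 = 8.)

8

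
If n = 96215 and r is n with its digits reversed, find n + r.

147484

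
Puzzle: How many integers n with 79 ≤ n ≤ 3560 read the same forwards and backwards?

The integers in [79, 3560] that read the same forwards and backwards: 88, 99, 101, 111, 121, 131, …, 3443, 3553.
118 qualify.

118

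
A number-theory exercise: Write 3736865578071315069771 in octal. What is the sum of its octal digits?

90

3736865578071315069771 in base 8 is 625115553507712536435513.
Digit sum: 6+2+5+1+1+5+5+5+3+5+0+7+7+1+2+5+3+6+4+3+5+5+1+3 = 90.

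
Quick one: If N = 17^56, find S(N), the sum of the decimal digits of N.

307

17^56 = 803784444631904346795840040159891735261368357513214245352923986167681
Sum of its 69 digits: 307.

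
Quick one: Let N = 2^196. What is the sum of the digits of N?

241

2^196 = 100433627766186892221372630771322662657637687111424552206336
Sum of its 60 digits: 241.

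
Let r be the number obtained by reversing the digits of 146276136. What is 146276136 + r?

777948777

Reverse of 146276136 is 631672641.
146276136 + 631672641 = 777948777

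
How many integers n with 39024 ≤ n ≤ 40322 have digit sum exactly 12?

The integers in [39024, 40322] that have digit sum exactly 12: 40008, 40017, 40026, 40035, 40044, 40053, …, 40305, 40314.
26 qualify.

26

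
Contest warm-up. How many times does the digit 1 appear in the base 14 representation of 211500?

2

211500 in base 14 is 57112.
The digit 1 appears 2 times.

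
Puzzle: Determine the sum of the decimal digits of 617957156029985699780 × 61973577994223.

130

617957156029985699780 × 61973577994223 = 38297016006312550613815185452370940
Sum of its 35 digits: 130.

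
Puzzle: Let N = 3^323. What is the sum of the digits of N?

702

3^323 = 12887398992905211091134919596691438986738071032059439873952311419935843645773953828397502847624490212500386993360598011990073223412802359596045310457260827
Sum of its 155 digits: 702.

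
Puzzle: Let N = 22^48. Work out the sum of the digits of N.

307

22^48 = 27307923620129160367850504666323793149379670454889687880445198336
Sum of its 65 digits: 307.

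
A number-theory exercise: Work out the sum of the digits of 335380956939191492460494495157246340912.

178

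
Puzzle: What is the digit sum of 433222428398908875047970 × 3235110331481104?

186

433222428398908875047970 × 3235110331481104 = 1401522353942642933987704522999148558880
Sum of its 40 digits: 186.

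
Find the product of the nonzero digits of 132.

6

1×3×2 = 6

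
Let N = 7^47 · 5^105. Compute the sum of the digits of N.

509

7^47 · 5^105 = 129258269091762313040839377700384344165376823206659755618899177138120151590860995582943360204808413982391357421875
Sum of its 114 digits: 509.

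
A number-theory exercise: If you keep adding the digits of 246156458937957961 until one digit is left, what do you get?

7

2+4+6+1+5+6+4+5+8+9+3+7+9+5+7+9+6+1 = 97
9+7 = 16
1+6 = 7
(Equivalently, 246156458937957961 mod 9 = 7.)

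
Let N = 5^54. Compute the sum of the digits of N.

127

5^54 = 55511151231257827021181583404541015625
Sum of its 38 digits: 127.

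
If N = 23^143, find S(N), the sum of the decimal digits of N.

23^143 = 533433824640488811255467888429177995306089693213081491372535254217042221975386603625967546943230978654560499147586532042348230582998274774093432977517361713175569741670875184040861446737791580967
Sum of its 195 digits: 911.

911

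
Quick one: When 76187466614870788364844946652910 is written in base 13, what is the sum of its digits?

186

76187466614870788364844946652910 in base 13 is 4BB6BBA77833179530A6C0685B461.
Digit sum: 4+11+11+6+11+11+10+7+7+8+3+3+1+7+9+5+3+0+10+6+12+0+6+8+5+11+4+6+1 = 186.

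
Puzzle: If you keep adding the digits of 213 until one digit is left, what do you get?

6

2+1+3 = 6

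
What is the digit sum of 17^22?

136

17^22 = 1174562876521148458974062689
Sum of its 28 digits: 136.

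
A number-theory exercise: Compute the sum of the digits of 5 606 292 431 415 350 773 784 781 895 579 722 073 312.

5+6+0+6+2+9+2+4+3+1+4+1+5+3+5+0+7+7+3+7+8+4+7+8+1+8+9+5+5+7+9+7+2+2+0+7+3+3+1+2 = 178

178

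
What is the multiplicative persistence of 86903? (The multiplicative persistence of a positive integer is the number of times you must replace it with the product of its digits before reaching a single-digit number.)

1

86903 → 0 (1 step)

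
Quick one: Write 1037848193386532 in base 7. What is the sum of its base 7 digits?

1037848193386532 in base 7 is 431415025510656323.
Digit sum: 4+3+1+4+1+5+0+2+5+5+1+0+6+5+6+3+2+3 = 56.

56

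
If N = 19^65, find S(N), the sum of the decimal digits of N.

19^65 = 131517656596604663956102176642678715072020072327450916777499793705236707816143809299
Sum of its 84 digits: 379.

379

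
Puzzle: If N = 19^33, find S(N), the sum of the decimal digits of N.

226

19^33 = 1580770532156861979997149793605296459437459
Sum of its 43 digits: 226.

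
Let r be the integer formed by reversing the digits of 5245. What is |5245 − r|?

Reverse of 5245 is 5425.
|5245 − 5425| = 180

180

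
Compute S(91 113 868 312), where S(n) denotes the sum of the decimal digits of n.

9+1+1+1+3+8+6+8+3+1+2 = 43

43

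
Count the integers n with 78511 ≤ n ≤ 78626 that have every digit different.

The integers in [78511, 78626] that have every digit different: 78512, 78513, 78514, 78516, 78519, 78520, …, 78624, 78625.
52 qualify.

52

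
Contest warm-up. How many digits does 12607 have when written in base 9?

12607 in base 9 is 18257, which has 5 digits.

5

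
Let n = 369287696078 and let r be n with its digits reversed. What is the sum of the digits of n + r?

61

Reversal of 369287696078 is 870696782963; 369287696078 + 870696782963 = 1239984479041.
Digit sum of 1239984479041: 1+2+3+9+9+8+4+4+7+9+0+4+1 = 61.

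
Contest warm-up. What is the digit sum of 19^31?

19^31 = 4378865740046709085864680868712732574619
Sum of its 40 digits: 199.

199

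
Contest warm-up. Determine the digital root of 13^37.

The digital root of n equals n mod 9 (or 9 when 9 | n), so we need 13^37 mod 9.
13^37 ≡ 4 (mod 9), so the digital root is 4.

4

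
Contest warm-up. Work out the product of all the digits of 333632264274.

3×3×3×6×3×2×2×6×4×2×7×4 = 2612736

2612736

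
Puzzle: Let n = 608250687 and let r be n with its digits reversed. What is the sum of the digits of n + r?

39

Reversal of 608250687 is 786052806; 608250687 + 786052806 = 1394303493.
Digit sum of 1394303493: 1+3+9+4+3+0+3+4+9+3 = 39.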